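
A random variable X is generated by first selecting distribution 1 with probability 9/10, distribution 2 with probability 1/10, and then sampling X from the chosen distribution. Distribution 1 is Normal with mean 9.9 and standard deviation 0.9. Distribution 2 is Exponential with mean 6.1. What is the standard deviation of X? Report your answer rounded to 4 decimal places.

Per component, 1: μ=9.9, E[X²]=98.82; 2: μ=6.1, E[X²]=74.42.
E[X] = 0.9·9.9 + 0.1·6.1 = 9.52.
E[X²] = 0.9·98.82 + 0.1·74.42 = 96.38.
Var(X) = E[X²] − (E[X])² = 96.38 − 90.6304 = 5.7496.
SD(X) = √5.7496 = 2.39783.

2.3978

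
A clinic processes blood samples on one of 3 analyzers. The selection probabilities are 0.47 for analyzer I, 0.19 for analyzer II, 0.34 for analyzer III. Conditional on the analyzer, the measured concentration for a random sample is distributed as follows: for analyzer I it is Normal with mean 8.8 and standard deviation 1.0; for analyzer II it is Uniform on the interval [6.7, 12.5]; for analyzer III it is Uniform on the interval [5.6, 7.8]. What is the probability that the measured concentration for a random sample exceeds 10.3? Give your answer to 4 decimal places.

Conditional on each analyzer, P(X > 10.3): I: 0.0668072; II: 0.37931; III: 0.
By total probability, P(X > 10.3) = 0.47·0.0668072 + 0.19·0.37931 + 0.34·0 = 0.103468.

0.1035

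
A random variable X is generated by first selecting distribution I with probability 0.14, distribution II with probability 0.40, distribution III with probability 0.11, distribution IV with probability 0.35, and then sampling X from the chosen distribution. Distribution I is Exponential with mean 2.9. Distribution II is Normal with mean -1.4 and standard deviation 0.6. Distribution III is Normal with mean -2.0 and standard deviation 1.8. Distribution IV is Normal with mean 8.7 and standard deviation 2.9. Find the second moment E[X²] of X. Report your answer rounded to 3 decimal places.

For each component E[X²] = Var + (mean)², giving I: 16.82; II: 2.32; III: 7.24; IV: 84.1.
Overall E[X²] = 0.14·16.82 + 0.4·2.32 + 0.11·7.24 + 0.35·84.1 = 33.5142.

33.514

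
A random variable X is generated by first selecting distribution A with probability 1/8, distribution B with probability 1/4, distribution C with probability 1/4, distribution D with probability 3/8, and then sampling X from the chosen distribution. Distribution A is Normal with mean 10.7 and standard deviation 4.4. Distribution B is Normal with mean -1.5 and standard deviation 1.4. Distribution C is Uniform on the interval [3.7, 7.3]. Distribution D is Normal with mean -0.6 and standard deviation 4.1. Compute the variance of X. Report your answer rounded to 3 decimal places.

27.592

Per component, A: μ=10.7, E[X²]=133.85; B: μ=-1.5, E[X²]=4.21; C: μ=5.5, E[X²]=31.33; D: μ=-0.6, E[X²]=17.17.
E[X] = 0.125·10.7 + 0.25·-1.5 + 0.25·5.5 + 0.375·-0.6 = 2.1125.
E[X²] = 0.125·133.85 + 0.25·4.21 + 0.25·31.33 + 0.375·17.17 = 32.055.
Var(X) = E[X²] − (E[X])² = 32.055 − 4.46266 = 27.5923.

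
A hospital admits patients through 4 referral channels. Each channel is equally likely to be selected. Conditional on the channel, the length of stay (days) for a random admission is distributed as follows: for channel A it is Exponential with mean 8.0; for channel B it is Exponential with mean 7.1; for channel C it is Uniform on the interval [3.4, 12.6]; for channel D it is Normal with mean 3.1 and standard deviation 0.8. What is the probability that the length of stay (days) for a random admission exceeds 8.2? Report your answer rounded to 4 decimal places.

Conditional on each channel, P(X > 8.2): A: 0.358796; B: 0.31508; C: 0.478261; D: 9.14815e-11.
By total probability, P(X > 8.2) = 0.25·0.358796 + 0.25·0.31508 + 0.25·0.478261 + 0.25·9.14815e-11 = 0.288034.

0.2880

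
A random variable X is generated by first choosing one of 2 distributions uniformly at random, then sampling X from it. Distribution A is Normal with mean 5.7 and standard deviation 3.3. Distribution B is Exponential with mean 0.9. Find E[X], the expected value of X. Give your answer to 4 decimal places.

Component means — A: 5.7; B: 0.9.
E[X] = 0.5·5.7 + 0.5·0.9 = 3.3.

3.3000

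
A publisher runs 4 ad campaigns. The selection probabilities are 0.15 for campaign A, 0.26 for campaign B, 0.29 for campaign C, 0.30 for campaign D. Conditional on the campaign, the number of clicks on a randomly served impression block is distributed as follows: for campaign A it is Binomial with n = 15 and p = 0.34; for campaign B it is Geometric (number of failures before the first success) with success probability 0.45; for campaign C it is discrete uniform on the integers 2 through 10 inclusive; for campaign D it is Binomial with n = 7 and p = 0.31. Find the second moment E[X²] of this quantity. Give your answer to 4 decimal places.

19.7362

For each component E[X²] = Var + (mean)², giving A: 29.376; B: 4.20988; C: 42.6667; D: 6.2062.
Overall E[X²] = 0.15·29.376 + 0.26·4.20988 + 0.29·42.6667 + 0.3·6.2062 = 19.7362.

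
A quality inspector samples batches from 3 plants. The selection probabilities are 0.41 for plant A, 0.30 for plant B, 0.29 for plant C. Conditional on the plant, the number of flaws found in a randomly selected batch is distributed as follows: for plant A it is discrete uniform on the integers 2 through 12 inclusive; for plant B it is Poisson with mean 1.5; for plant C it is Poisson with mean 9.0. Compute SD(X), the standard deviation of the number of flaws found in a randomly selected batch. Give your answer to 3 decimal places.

Per component, A: μ=7, E[X²]=59; B: μ=1.5, E[X²]=3.75; C: μ=9, E[X²]=90.
E[X] = 0.41·7 + 0.3·1.5 + 0.29·9 = 5.93.
E[X²] = 0.41·59 + 0.3·3.75 + 0.29·90 = 51.415.
Var(X) = E[X²] − (E[X])² = 51.415 − 35.1649 = 16.2501.
SD(X) = √16.2501 = 4.03114.

4.031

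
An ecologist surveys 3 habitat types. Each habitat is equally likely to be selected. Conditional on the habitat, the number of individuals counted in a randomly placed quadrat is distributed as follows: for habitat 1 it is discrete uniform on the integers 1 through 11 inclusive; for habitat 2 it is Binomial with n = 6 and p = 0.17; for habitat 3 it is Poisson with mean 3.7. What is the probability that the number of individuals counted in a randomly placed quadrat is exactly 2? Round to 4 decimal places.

Conditional on each habitat, P(X = 2): 1: 0.0909091; 2: 0.205732; 3: 0.169233.
By total probability, P(X = 2) = 0.333333·0.0909091 + 0.333333·0.205732 + 0.333333·0.169233 = 0.155291.

0.1553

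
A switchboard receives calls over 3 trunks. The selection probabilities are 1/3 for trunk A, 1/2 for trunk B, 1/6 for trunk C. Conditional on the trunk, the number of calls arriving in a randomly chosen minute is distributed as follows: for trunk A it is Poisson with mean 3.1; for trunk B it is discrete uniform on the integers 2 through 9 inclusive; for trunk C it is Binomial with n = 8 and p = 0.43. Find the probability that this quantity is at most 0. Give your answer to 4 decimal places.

Conditional on each trunk, P(X ≤ 0): A: 0.0450492; B: 0; C: 0.0111429.
By total probability, P(X ≤ 0) = 0.333333·0.0450492 + 0.5·0 + 0.166667·0.0111429 = 0.0168736.

0.0169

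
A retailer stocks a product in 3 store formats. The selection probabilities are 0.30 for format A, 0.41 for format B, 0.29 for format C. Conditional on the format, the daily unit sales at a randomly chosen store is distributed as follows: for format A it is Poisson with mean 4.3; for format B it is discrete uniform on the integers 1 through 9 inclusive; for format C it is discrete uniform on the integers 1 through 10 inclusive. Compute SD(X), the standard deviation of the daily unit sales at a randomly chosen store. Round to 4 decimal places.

Per component, A: μ=4.3, E[X²]=22.79; B: μ=5, E[X²]=31.6667; C: μ=5.5, E[X²]=38.5.
E[X] = 0.3·4.3 + 0.41·5 + 0.29·5.5 = 4.935.
E[X²] = 0.3·22.79 + 0.41·31.6667 + 0.29·38.5 = 30.9853.
Var(X) = E[X²] − (E[X])² = 30.9853 − 24.3542 = 6.63111.
SD(X) = √6.63111 = 2.57509.

2.5751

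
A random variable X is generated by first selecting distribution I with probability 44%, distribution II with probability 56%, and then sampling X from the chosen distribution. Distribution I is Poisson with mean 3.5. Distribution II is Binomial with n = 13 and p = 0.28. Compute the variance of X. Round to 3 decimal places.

3.012

Per component, I: μ=3.5, E[X²]=15.75; II: μ=3.64, E[X²]=15.8704.
E[X] = 0.44·3.5 + 0.56·3.64 = 3.5784.
E[X²] = 0.44·15.75 + 0.56·15.8704 = 15.8174.
Var(X) = E[X²] − (E[X])² = 15.8174 − 12.8049 = 3.01248.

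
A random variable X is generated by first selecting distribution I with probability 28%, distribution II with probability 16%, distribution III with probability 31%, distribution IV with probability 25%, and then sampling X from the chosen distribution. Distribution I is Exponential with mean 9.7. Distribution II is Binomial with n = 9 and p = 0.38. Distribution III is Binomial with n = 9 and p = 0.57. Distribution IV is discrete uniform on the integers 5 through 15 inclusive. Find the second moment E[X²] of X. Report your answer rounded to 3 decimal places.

91.243

For each component E[X²] = Var + (mean)², giving I: 188.18; II: 13.8168; III: 28.5228; IV: 110.
Overall E[X²] = 0.28·188.18 + 0.16·13.8168 + 0.31·28.5228 + 0.25·110 = 91.2432.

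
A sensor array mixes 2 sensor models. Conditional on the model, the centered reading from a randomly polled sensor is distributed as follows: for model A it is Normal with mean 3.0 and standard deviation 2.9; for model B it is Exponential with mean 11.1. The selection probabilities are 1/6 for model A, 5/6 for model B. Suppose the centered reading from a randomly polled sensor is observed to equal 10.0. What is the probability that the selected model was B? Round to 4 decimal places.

Likelihoods f(10.0 | ·): A: 0.00747009; B: 0.0365949.
Posterior ∝ prior × likelihood. Numerator for B: 0.833333·0.0365949 = 0.0304958.
Normalizing constant: 0.166667·0.00747009 + 0.833333·0.0365949 = 0.0317408.
P(B | observation) = 0.0304958 / 0.0317408 = 0.960776.

0.9608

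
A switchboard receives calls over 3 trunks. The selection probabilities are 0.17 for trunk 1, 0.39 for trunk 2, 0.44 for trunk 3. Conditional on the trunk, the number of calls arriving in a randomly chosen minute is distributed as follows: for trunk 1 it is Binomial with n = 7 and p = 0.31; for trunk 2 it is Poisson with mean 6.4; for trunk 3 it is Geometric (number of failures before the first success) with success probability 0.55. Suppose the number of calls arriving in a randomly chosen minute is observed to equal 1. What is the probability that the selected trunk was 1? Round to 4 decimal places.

0.2604

Likelihoods P(X=1 | ·): 1: 0.234182; 2: 0.010634; 3: 0.2475.
Posterior ∝ prior × likelihood. Numerator for 1: 0.17·0.234182 = 0.039811.
Normalizing constant: 0.17·0.234182 + 0.39·0.010634 + 0.44·0.2475 = 0.152858.
P(1 | observation) = 0.039811 / 0.152858 = 0.260444.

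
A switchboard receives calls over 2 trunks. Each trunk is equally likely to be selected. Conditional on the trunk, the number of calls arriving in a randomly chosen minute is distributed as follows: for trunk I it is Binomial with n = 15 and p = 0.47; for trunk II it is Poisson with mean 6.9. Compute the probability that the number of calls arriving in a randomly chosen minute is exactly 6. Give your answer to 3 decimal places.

Conditional on each trunk, P(X = 6): I: 0.178022; II: 0.151053.
By total probability, P(X = 6) = 0.5·0.178022 + 0.5·0.151053 = 0.164538.

0.165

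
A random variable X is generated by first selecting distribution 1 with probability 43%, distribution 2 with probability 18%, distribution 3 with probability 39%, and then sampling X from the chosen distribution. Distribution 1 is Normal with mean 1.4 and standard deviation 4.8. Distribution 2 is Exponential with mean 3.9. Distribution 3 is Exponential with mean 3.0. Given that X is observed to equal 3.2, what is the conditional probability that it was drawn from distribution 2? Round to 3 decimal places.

Likelihoods f(3.2 | ·): 1: 0.0774698; 2: 0.112873; 3: 0.114718.
Posterior ∝ prior × likelihood. Numerator for 2: 0.18·0.112873 = 0.0203172.
Normalizing constant: 0.43·0.0774698 + 0.18·0.112873 + 0.39·0.114718 = 0.0983692.
P(2 | observation) = 0.0203172 / 0.0983692 = 0.20654.

0.207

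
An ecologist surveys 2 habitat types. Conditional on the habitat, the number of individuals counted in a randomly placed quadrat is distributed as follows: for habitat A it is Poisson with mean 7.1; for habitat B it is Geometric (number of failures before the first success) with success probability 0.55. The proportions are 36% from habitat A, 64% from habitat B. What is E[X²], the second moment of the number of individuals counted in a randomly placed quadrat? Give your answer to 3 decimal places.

22.084

For each component E[X²] = Var + (mean)², giving A: 57.51; B: 2.15702.
Overall E[X²] = 0.36·57.51 + 0.64·2.15702 = 22.0841.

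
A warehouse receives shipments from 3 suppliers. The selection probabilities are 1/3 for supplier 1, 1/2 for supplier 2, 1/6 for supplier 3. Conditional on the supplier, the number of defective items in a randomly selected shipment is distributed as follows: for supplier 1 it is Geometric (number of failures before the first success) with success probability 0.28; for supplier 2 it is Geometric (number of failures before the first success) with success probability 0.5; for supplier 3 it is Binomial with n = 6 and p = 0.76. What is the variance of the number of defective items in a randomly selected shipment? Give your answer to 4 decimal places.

Per component, 1: μ=2.57143, E[X²]=15.7959; 2: μ=1, E[X²]=3; 3: μ=4.56, E[X²]=21.888.
E[X] = 0.333333·2.57143 + 0.5·1 + 0.166667·4.56 = 2.11714.
E[X²] = 0.333333·15.7959 + 0.5·3 + 0.166667·21.888 = 10.4133.
Var(X) = E[X²] − (E[X])² = 10.4133 − 4.48229 = 5.93101.

5.9310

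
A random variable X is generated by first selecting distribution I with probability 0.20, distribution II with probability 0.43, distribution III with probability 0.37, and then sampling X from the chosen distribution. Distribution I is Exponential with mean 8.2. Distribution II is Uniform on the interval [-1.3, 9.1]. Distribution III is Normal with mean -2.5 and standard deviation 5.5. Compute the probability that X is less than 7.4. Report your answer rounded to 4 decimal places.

Conditional on each component, P(X < 7.4): I: 0.594421; II: 0.836538; III: 0.96407.
By total probability, P(X < 7.4) = 0.2·0.594421 + 0.43·0.836538 + 0.37·0.96407 = 0.835301.

0.8353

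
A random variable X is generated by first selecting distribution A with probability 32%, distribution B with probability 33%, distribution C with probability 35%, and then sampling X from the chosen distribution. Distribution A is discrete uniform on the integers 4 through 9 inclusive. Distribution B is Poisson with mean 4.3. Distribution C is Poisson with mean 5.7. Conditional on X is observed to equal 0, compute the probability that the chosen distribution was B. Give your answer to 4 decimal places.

0.7927

Likelihoods P(X=0 | ·): A: 0; B: 0.0135686; C: 0.00334597.
Posterior ∝ prior × likelihood. Numerator for B: 0.33·0.0135686 = 0.00447762.
Normalizing constant: 0.32·0 + 0.33·0.0135686 + 0.35·0.00334597 = 0.00564871.
P(B | observation) = 0.00447762 / 0.00564871 = 0.792681.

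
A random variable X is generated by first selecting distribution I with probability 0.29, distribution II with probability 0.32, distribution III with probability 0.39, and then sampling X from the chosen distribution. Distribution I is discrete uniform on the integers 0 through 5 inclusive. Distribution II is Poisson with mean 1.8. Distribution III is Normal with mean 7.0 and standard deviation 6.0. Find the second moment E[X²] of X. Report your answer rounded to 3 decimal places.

37.421

For each component E[X²] = Var + (mean)², giving I: 9.16667; II: 5.04; III: 85.
Overall E[X²] = 0.29·9.16667 + 0.32·5.04 + 0.39·85 = 37.4211.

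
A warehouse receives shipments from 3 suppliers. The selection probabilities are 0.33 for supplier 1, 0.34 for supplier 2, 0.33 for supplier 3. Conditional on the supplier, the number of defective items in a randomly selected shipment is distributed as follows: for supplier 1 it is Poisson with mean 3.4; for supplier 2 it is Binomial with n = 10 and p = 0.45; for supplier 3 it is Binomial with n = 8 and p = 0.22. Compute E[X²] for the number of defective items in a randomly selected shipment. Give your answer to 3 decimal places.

For each component E[X²] = Var + (mean)², giving 1: 14.96; 2: 22.725; 3: 4.4704.
Overall E[X²] = 0.33·14.96 + 0.34·22.725 + 0.33·4.4704 = 14.1385.

14.139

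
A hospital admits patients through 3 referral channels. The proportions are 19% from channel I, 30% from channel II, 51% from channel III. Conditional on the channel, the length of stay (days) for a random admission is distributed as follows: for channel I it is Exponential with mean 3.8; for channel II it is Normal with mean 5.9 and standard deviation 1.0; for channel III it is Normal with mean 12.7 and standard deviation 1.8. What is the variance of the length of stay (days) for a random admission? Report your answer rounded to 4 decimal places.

Per component, I: μ=3.8, E[X²]=28.88; II: μ=5.9, E[X²]=35.81; III: μ=12.7, E[X²]=164.53.
E[X] = 0.19·3.8 + 0.3·5.9 + 0.51·12.7 = 8.969.
E[X²] = 0.19·28.88 + 0.3·35.81 + 0.51·164.53 = 100.141.
Var(X) = E[X²] − (E[X])² = 100.141 − 80.443 = 19.6975.

19.6975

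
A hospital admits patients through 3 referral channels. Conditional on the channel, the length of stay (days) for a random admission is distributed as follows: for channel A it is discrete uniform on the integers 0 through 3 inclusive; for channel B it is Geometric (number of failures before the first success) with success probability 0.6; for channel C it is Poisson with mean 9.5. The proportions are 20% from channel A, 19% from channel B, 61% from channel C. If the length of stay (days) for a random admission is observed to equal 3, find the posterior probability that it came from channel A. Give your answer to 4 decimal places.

Likelihoods P(X=3 | ·): A: 0.25; B: 0.0384; C: 0.010696.
Posterior ∝ prior × likelihood. Numerator for A: 0.2·0.25 = 0.05.
Normalizing constant: 0.2·0.25 + 0.19·0.0384 + 0.61·0.010696 = 0.0638206.
P(A | observation) = 0.05 / 0.0638206 = 0.783446.

0.7834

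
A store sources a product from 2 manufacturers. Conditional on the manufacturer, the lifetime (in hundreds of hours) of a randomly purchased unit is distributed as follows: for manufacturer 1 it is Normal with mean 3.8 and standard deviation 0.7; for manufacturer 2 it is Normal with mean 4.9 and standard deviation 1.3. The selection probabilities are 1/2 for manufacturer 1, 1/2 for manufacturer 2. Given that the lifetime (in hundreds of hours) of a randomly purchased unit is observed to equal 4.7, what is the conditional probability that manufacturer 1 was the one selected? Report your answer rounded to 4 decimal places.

Likelihoods f(4.7 | ·): 1: 0.249376; 2: 0.303268.
Posterior ∝ prior × likelihood. Numerator for 1: 0.5·0.249376 = 0.124688.
Normalizing constant: 0.5·0.249376 + 0.5·0.303268 = 0.276322.
P(1 | observation) = 0.124688 / 0.276322 = 0.451241.

0.4512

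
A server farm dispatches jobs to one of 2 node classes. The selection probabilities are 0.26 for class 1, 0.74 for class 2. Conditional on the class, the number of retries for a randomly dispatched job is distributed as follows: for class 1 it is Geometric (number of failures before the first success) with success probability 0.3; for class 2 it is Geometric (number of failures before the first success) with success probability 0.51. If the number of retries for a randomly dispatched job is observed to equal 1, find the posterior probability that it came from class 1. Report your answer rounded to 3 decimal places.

Likelihoods P(X=1 | ·): 1: 0.21; 2: 0.2499.
Posterior ∝ prior × likelihood. Numerator for 1: 0.26·0.21 = 0.0546.
Normalizing constant: 0.26·0.21 + 0.74·0.2499 = 0.239526.
P(1 | observation) = 0.0546 / 0.239526 = 0.22795.

0.228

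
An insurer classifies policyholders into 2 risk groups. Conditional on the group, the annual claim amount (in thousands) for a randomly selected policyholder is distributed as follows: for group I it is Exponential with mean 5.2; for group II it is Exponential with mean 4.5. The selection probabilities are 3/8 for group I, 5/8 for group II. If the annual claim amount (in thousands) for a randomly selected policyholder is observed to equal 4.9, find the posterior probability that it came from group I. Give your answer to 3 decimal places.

0.375

Likelihoods f(4.9 | ·): I: 0.0749476; II: 0.0747978.
Posterior ∝ prior × likelihood. Numerator for I: 0.375·0.0749476 = 0.0281053.
Normalizing constant: 0.375·0.0749476 + 0.625·0.0747978 = 0.074854.
P(I | observation) = 0.0281053 / 0.074854 = 0.375469.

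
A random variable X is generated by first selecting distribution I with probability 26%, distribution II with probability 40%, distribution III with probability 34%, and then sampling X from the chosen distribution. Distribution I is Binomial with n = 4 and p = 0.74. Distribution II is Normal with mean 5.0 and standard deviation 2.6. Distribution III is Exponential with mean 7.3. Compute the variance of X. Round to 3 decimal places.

Per component, I: μ=2.96, E[X²]=9.5312; II: μ=5, E[X²]=31.76; III: μ=7.3, E[X²]=106.58.
E[X] = 0.26·2.96 + 0.4·5 + 0.34·7.3 = 5.2516.
E[X²] = 0.26·9.5312 + 0.4·31.76 + 0.34·106.58 = 51.4193.
Var(X) = E[X²] − (E[X])² = 51.4193 − 27.5793 = 23.84.

23.840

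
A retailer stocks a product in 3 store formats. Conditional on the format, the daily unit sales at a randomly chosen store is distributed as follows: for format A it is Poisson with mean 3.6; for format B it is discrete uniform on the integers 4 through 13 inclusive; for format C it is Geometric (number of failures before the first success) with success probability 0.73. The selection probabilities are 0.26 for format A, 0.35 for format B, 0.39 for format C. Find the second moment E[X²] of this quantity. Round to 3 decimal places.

For each component E[X²] = Var + (mean)², giving A: 16.56; B: 80.5; C: 0.64346.
Overall E[X²] = 0.26·16.56 + 0.35·80.5 + 0.39·0.64346 = 32.7315.

32.732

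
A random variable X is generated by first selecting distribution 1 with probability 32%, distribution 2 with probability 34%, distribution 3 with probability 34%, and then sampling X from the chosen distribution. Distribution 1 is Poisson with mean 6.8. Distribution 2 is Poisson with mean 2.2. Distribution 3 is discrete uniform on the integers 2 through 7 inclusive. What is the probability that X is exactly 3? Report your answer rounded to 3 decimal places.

0.142

Conditional on each component, P(X = 3): 1: 0.0583678; 2: 0.196639; 3: 0.166667.
By total probability, P(X = 3) = 0.32·0.0583678 + 0.34·0.196639 + 0.34·0.166667 = 0.142201.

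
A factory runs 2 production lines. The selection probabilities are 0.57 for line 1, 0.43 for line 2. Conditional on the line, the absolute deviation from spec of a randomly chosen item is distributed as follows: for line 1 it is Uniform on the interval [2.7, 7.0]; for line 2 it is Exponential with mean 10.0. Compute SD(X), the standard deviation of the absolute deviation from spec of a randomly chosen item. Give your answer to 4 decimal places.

7.0978

Per component, 1: μ=4.85, E[X²]=25.0633; 2: μ=10, E[X²]=200.
E[X] = 0.57·4.85 + 0.43·10 = 7.0645.
E[X²] = 0.57·25.0633 + 0.43·200 = 100.286.
Var(X) = E[X²] − (E[X])² = 100.286 − 49.9072 = 50.3789.
SD(X) = √50.3789 = 7.09781.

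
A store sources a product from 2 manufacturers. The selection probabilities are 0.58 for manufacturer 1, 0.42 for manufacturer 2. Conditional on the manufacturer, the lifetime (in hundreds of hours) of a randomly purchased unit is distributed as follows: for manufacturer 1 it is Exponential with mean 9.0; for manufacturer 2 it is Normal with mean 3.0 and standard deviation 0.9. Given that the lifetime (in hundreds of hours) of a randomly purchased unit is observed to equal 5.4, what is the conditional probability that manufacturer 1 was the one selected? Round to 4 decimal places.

0.8693

Likelihoods f(5.4 | ·): 1: 0.0609791; 2: 0.0126622.
Posterior ∝ prior × likelihood. Numerator for 1: 0.58·0.0609791 = 0.0353679.
Normalizing constant: 0.58·0.0609791 + 0.42·0.0126622 = 0.040686.
P(1 | observation) = 0.0353679 / 0.040686 = 0.869288.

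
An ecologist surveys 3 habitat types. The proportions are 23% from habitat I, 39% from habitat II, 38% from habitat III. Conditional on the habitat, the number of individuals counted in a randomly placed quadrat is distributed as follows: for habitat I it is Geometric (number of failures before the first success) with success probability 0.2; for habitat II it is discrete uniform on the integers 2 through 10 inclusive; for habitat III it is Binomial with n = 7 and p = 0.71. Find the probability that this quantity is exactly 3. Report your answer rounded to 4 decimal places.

Conditional on each habitat, P(X = 3): I: 0.1024; II: 0.111111; III: 0.0886003.
By total probability, P(X = 3) = 0.23·0.1024 + 0.39·0.111111 + 0.38·0.0886003 = 0.100553.

0.1006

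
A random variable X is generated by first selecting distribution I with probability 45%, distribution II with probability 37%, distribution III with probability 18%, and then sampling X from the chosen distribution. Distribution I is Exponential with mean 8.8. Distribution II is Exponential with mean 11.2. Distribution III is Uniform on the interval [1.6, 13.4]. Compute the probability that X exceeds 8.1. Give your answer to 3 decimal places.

Conditional on each component, P(X > 8.1): I: 0.398338; II: 0.48519; III: 0.449153.
By total probability, P(X > 8.1) = 0.45·0.398338 + 0.37·0.48519 + 0.18·0.449153 = 0.43962.

0.440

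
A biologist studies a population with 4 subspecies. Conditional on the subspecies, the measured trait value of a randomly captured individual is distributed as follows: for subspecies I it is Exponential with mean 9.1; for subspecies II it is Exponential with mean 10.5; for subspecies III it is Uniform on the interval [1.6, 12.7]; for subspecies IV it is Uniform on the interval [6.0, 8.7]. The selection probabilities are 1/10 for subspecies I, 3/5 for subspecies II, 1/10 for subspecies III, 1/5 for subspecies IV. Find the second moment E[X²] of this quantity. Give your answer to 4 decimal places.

For each component E[X²] = Var + (mean)², giving I: 165.62; II: 220.5; III: 61.39; IV: 54.63.
Overall E[X²] = 0.1·165.62 + 0.6·220.5 + 0.1·61.39 + 0.2·54.63 = 165.927.

165.9270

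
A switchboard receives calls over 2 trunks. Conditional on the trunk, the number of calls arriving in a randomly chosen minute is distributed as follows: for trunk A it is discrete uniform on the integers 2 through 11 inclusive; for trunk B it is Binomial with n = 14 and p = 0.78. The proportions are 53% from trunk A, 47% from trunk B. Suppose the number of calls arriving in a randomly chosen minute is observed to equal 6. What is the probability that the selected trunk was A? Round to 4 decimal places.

Likelihoods P(X=6 | ·): A: 0.1; B: 0.00371111.
Posterior ∝ prior × likelihood. Numerator for A: 0.53·0.1 = 0.053.
Normalizing constant: 0.53·0.1 + 0.47·0.00371111 = 0.0547442.
P(A | observation) = 0.053 / 0.0547442 = 0.968139.

0.9681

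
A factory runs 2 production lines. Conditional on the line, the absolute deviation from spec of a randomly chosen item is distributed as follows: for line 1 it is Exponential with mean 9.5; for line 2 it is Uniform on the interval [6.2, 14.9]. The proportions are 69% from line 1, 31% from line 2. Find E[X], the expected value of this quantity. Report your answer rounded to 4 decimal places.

9.8255

Component means — 1: 9.5; 2: 10.55.
E[X] = 0.69·9.5 + 0.31·10.55 = 9.8255.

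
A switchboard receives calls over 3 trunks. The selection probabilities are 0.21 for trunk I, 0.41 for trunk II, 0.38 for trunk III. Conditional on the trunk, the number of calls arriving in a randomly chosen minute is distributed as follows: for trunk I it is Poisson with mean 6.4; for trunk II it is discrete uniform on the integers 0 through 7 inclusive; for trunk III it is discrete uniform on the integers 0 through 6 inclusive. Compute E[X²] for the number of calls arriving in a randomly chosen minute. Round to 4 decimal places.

22.0606

For each component E[X²] = Var + (mean)², giving I: 47.36; II: 17.5; III: 13.
Overall E[X²] = 0.21·47.36 + 0.41·17.5 + 0.38·13 = 22.0606.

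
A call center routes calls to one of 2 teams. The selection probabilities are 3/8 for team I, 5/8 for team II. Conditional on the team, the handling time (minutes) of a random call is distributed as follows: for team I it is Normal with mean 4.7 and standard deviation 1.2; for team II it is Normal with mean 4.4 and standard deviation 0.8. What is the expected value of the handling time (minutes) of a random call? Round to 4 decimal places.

4.5125

Component means — I: 4.7; II: 4.4.
E[X] = 0.375·4.7 + 0.625·4.4 = 4.5125.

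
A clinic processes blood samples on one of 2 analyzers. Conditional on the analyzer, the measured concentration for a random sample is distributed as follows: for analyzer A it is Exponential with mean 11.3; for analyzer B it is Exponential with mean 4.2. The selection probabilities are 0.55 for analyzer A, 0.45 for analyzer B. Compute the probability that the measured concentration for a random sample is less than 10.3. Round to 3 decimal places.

Conditional on each analyzer, P(X < 10.3): A: 0.598081; B: 0.913912.
By total probability, P(X < 10.3) = 0.55·0.598081 + 0.45·0.913912 = 0.740205.

0.740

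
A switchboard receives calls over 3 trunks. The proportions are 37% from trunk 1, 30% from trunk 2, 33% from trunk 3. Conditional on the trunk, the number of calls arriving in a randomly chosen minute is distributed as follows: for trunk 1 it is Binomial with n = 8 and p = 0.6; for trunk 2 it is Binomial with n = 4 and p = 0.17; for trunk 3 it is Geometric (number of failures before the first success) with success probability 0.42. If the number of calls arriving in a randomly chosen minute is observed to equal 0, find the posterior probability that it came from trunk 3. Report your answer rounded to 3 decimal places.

Likelihoods P(X=0 | ·): 1: 0.00065536; 2: 0.474583; 3: 0.42.
Posterior ∝ prior × likelihood. Numerator for 3: 0.33·0.42 = 0.1386.
Normalizing constant: 0.37·0.00065536 + 0.3·0.474583 + 0.33·0.42 = 0.281217.
P(3 | observation) = 0.1386 / 0.281217 = 0.492857.

0.493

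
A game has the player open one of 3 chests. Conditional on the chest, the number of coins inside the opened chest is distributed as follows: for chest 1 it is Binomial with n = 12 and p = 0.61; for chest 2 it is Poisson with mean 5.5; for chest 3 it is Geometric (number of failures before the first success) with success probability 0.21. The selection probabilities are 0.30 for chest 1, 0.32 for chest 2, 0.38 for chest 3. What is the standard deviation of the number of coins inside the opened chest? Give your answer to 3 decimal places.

Per component, 1: μ=7.32, E[X²]=56.4372; 2: μ=5.5, E[X²]=35.75; 3: μ=3.7619, E[X²]=32.0658.
E[X] = 0.3·7.32 + 0.32·5.5 + 0.38·3.7619 = 5.38552.
E[X²] = 0.3·56.4372 + 0.32·35.75 + 0.38·32.0658 = 40.5561.
Var(X) = E[X²] − (E[X])² = 40.5561 − 29.0039 = 11.5523.
SD(X) = √11.5523 = 3.39886.

3.399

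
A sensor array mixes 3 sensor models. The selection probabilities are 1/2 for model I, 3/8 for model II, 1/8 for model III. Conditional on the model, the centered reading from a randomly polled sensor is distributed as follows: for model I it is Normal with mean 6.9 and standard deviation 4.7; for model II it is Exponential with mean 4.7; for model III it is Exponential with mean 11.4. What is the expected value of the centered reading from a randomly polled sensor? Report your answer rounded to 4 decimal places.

6.6375

Component means — I: 6.9; II: 4.7; III: 11.4.
E[X] = 0.5·6.9 + 0.375·4.7 + 0.125·11.4 = 6.6375.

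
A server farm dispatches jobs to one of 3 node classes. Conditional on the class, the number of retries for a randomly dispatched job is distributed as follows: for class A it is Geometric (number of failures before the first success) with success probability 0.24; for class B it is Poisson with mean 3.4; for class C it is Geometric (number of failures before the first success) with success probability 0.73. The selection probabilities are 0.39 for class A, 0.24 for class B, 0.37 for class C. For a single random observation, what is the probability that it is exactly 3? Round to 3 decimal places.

Conditional on each class, P(X = 3): A: 0.105354; B: 0.218617; C: 0.0143686.
By total probability, P(X = 3) = 0.39·0.105354 + 0.24·0.218617 + 0.37·0.0143686 = 0.0988727.

0.099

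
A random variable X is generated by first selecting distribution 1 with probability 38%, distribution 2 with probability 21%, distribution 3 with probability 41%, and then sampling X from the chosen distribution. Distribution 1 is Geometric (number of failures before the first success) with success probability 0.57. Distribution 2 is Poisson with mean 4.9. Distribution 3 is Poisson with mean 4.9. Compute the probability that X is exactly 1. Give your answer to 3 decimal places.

0.116

Conditional on each component, P(X = 1): 1: 0.2451; 2: 0.0364883; 3: 0.0364883.
By total probability, P(X = 1) = 0.38·0.2451 + 0.21·0.0364883 + 0.41·0.0364883 = 0.115761.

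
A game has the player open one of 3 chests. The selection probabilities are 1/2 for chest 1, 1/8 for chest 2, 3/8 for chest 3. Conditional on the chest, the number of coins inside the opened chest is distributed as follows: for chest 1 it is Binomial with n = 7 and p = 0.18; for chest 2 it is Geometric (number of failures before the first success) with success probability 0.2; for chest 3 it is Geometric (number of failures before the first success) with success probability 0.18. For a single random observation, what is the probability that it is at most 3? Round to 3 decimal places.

Conditional on each chest, P(X ≤ 3): 1: 0.976872; 2: 0.5904; 3: 0.547878.
By total probability, P(X ≤ 3) = 0.5·0.976872 + 0.125·0.5904 + 0.375·0.547878 = 0.767691.

0.768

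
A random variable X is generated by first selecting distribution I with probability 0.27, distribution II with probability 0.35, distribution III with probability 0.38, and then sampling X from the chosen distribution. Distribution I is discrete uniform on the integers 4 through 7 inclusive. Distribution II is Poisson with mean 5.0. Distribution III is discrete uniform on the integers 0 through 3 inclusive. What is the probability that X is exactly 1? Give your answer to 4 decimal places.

Conditional on each component, P(X = 1): I: 0; II: 0.0336897; III: 0.25.
By total probability, P(X = 1) = 0.27·0 + 0.35·0.0336897 + 0.38·0.25 = 0.106791.

0.1068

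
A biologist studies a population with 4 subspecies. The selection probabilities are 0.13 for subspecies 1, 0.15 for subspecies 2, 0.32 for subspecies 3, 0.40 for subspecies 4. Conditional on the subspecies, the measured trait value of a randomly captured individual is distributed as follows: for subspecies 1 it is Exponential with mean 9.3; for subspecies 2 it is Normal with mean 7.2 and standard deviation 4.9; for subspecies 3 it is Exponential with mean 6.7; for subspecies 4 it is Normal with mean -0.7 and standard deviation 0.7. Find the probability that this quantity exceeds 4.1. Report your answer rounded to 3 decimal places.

0.368

Conditional on each subspecies, P(X > 4.1): 1: 0.643483; 2: 0.73652; 3: 0.542298; 4: 3.51252e-12.
By total probability, P(X > 4.1) = 0.13·0.643483 + 0.15·0.73652 + 0.32·0.542298 + 0.4·3.51252e-12 = 0.367666.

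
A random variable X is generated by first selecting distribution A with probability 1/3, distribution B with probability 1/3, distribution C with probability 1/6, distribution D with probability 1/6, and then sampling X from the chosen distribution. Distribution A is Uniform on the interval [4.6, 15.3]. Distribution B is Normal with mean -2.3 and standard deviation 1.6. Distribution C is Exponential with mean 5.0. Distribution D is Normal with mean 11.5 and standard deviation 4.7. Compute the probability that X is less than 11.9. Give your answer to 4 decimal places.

0.8010

Conditional on each component, P(X < 11.9): A: 0.682243; B: 1; C: 0.907449; D: 0.533912.
By total probability, P(X < 11.9) = 0.333333·0.682243 + 0.333333·1 + 0.166667·0.907449 + 0.166667·0.533912 = 0.800974.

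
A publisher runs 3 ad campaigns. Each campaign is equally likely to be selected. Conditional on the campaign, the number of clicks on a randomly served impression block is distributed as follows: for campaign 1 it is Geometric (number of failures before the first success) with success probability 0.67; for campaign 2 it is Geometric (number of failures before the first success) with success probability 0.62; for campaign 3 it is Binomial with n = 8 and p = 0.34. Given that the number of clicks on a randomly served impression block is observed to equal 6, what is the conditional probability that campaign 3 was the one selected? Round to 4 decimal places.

0.8734

Likelihoods P(X=6 | ·): 1: 0.000865284; 2: 0.00186678; 3: 0.0188417.
Posterior ∝ prior × likelihood. Numerator for 3: 0.333333·0.0188417 = 0.00628056.
Normalizing constant: 0.333333·0.000865284 + 0.333333·0.00186678 + 0.333333·0.0188417 = 0.00719124.
P(3 | observation) = 0.00628056 / 0.00719124 = 0.873362.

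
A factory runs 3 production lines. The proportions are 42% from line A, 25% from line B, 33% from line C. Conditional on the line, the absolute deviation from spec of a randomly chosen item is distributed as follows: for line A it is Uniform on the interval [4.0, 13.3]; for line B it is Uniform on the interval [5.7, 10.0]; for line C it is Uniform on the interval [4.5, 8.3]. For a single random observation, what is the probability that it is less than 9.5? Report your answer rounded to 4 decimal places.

0.7993

Conditional on each line, P(X < 9.5): A: 0.591398; B: 0.883721; C: 1.
By total probability, P(X < 9.5) = 0.42·0.591398 + 0.25·0.883721 + 0.33·1 = 0.799317.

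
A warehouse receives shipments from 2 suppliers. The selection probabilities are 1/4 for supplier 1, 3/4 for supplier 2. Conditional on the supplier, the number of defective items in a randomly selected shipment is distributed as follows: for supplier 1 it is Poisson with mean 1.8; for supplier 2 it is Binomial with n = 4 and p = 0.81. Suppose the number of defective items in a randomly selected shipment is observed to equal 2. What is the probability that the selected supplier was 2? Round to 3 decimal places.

Likelihoods P(X=2 | ·): 1: 0.267784; 2: 0.142111.
Posterior ∝ prior × likelihood. Numerator for 2: 0.75·0.142111 = 0.106583.
Normalizing constant: 0.25·0.267784 + 0.75·0.142111 = 0.173529.
P(2 | observation) = 0.106583 / 0.173529 = 0.614209.

0.614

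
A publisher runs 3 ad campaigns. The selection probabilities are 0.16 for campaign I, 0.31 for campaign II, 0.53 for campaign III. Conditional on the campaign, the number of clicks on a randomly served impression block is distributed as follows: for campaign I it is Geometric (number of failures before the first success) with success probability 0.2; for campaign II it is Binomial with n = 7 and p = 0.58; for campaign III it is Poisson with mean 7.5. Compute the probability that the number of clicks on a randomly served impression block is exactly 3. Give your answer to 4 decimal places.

0.1029

Conditional on each campaign, P(X = 3): I: 0.1024; II: 0.212495; III: 0.0388887.
By total probability, P(X = 3) = 0.16·0.1024 + 0.31·0.212495 + 0.53·0.0388887 = 0.102869.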